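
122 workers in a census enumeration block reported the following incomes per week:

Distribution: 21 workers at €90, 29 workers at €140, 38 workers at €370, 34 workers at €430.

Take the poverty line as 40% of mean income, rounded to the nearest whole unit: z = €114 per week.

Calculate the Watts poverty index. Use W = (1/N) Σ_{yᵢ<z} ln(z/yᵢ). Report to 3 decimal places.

0.041

Below z: 21×€90 (q = 21 of N = 122).
Log shortfalls: ln(114/90) = 0.2364 (×21).
W = 4.964164 / 122 = 0.041.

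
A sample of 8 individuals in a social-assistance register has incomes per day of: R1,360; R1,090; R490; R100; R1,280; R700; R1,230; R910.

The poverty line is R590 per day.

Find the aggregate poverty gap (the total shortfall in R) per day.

Below the line: R100, R490 (q = 2 of N = 8).
Individual gaps: 590−100 = 490; 590−490 = 100.
Aggregate gap = R590.

R590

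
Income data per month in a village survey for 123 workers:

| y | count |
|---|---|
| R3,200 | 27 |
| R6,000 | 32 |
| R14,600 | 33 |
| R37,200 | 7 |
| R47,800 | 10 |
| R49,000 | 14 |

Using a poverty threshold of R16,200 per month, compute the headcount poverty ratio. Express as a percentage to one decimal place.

74.8%

92 of the 123 workers have income below R16,200.
H = 92/123 = 74.8%.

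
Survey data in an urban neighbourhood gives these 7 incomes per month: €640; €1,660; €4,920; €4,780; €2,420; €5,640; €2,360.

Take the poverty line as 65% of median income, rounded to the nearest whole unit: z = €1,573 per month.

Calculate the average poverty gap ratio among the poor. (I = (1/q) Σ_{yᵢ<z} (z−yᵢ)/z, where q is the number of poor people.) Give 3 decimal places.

Below z: €640 (q = 1 of N = 7).
Shortfall ratios (z−y)/z: 0.5931; sum = 0.593134.
I averages over the q = 1 poor units only: 0.593134 / 1 = 0.593.

0.593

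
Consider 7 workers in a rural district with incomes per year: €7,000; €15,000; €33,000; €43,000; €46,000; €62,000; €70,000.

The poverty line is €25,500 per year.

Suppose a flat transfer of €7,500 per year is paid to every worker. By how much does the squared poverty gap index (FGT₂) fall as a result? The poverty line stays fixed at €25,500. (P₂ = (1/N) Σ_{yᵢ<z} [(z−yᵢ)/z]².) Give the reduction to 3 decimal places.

Before: below the line — €7,000, €15,000; squared poverty gap index (FGT₂) = 0.09941.
After the €7,500 transfer: below the line — €14,500, €22,500; squared poverty gap index (FGT₂) = 0.02856.
Reduction = 0.09941 − 0.02856 = 0.071.

0.071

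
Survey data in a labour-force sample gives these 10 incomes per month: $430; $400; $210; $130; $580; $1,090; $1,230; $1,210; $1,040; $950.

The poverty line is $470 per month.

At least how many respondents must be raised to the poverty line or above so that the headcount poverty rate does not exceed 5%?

4

4 of the 10 respondents are poor, so H = 4/10 = 0.400.
A headcount ratio of at most 5% allows at most ⌊0.05 × 10⌋ = 0 poor respondents.
So at least 4 − 0 = 4 must be lifted.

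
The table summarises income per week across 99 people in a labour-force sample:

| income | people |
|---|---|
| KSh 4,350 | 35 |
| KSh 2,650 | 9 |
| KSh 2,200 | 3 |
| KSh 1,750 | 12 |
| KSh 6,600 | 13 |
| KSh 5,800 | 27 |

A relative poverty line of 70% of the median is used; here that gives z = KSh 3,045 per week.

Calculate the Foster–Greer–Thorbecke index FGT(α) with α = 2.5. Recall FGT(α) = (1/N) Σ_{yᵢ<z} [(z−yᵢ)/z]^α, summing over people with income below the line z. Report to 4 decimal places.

0.0161

Incomes under z: 12×KSh 1,750, 3×KSh 2,200, 9×KSh 2,650 (q = 24 of N = 99).
Relative gaps: (3045−1750)/3045 = 0.4253 (×12); (3045−2200)/3045 = 0.2775 (×3); (3045−2650)/3045 = 0.1297 (×9).
Raised to α = 2.5: 0.11795 (×12); 0.04057 (×3); 0.00606 (×9).
Sum = 1.591675; FGT(2.5) = 1.591675 / 99 = 0.0161.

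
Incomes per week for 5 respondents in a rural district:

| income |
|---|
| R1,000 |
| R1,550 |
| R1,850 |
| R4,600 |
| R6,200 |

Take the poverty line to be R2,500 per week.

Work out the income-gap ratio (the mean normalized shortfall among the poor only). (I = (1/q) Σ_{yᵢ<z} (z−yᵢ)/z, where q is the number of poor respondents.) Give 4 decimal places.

0.4133

Poor units: R1,000, R1,550, R1,850 (q = 3 of N = 5).
Shortfall ratios (z−y)/z: 0.6000, 0.3800, 0.2600; sum = 1.240000.
I averages over the q = 3 poor units only: 1.240000 / 3 = 0.4133.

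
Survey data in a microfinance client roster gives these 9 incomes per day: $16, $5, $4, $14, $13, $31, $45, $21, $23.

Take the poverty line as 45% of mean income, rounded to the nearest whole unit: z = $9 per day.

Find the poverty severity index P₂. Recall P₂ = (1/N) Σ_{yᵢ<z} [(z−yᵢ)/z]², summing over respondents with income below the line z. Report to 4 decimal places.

0.0562

Below the line: $4, $5 (q = 2 of N = 9).
Shortfall ratios: (9−4)/9 = 0.5556; (9−5)/9 = 0.4444.
Squared: 0.3086; 0.1975.
Sum = 0.506173; P₂ = 0.506173 / 9 = 0.0562.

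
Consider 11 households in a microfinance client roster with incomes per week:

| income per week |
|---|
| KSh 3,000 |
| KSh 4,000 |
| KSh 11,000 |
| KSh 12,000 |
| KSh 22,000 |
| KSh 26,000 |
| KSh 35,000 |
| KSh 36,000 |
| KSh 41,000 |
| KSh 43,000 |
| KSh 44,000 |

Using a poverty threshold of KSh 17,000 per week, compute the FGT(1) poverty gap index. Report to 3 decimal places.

Below the line: KSh 3,000, KSh 4,000, KSh 11,000, KSh 12,000 (q = 4 of N = 11).
Gap ratios (z−y)/z: (17000−3000)/17000 = 0.8235; (17000−4000)/17000 = 0.7647; (17000−11000)/17000 = 0.3529; (17000−12000)/17000 = 0.2941.
Sum of shortfalls = 2.235294; P₁ averages over all N: 2.235294 / 11 = 0.203.

0.203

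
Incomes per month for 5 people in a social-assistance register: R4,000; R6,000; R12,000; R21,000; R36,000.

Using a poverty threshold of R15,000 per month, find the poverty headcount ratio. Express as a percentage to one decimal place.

60.0%

3 of the 5 people have income below R15,000.
H = 3/5 = 60.0%.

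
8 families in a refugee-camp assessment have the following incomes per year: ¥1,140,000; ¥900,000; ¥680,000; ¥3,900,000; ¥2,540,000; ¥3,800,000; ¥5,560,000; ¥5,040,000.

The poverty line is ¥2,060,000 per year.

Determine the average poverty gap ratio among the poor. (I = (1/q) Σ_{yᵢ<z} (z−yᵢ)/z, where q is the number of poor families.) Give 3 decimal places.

Below z: ¥680,000, ¥900,000, ¥1,140,000 (q = 3 of N = 8).
Shortfall ratios (z−y)/z: 0.6699, 0.5631, 0.4466; sum = 1.679612.
I averages over the q = 3 poor units only: 1.679612 / 3 = 0.560.

0.560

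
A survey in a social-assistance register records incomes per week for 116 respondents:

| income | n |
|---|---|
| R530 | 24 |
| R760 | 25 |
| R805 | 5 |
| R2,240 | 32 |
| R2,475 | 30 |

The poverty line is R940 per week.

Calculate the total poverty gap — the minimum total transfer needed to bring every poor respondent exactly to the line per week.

R15,015

Poor units: 24×R530, 25×R760, 5×R805 (q = 54 of N = 116).
Individual gaps: 24×(940−530) = 9840; 25×(940−760) = 4500; 5×(940−805) = 675.
Aggregate gap = R15,015.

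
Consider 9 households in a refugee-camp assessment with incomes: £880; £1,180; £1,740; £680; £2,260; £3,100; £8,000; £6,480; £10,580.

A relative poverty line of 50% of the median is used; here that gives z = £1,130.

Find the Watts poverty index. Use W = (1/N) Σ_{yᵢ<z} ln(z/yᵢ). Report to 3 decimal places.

Incomes under z: £680, £880 (q = 2 of N = 9).
Log shortfalls: ln(1130/680) = 0.5079; ln(1130/880) = 0.2501.
W = 0.757931 / 9 = 0.084.

0.084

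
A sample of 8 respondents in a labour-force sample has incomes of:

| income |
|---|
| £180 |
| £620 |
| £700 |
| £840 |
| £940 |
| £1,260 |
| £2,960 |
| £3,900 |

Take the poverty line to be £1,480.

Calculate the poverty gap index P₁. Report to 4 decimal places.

Incomes under z: £180, £620, £700, £840, £940, £1,260 (q = 6 of N = 8).
Shortfall ratios: (1480−180)/1480 = 0.8784; (1480−620)/1480 = 0.5811; (1480−700)/1480 = 0.5270; (1480−840)/1480 = 0.4324; (1480−940)/1480 = 0.3649; (1480−1260)/1480 = 0.1486.
Sum of shortfalls = 2.932432; P₁ averages over all N: 2.932432 / 8 = 0.3666.

0.3666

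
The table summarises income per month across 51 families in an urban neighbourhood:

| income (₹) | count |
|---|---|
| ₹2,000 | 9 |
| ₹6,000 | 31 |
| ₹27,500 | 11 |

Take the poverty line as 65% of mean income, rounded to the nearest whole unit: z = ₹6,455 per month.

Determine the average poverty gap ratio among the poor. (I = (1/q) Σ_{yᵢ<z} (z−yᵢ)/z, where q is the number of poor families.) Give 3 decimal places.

Incomes under z: 9×₹2,000, 31×₹6,000 (q = 40 of N = 51).
Relative gaps: 0.6902 (×9), 0.0705 (×31); sum = 8.396592.
I averages over the q = 40 poor units only: 8.396592 / 40 = 0.210.

0.210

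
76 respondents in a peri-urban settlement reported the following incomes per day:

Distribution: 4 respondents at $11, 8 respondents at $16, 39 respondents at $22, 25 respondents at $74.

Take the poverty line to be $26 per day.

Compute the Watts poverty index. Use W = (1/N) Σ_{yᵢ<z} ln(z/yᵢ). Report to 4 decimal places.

0.1821

Poor units: 4×$11, 8×$16, 39×$22 (q = 51 of N = 76).
Log gaps: ln(26/11) = 0.8602 (×4); ln(26/16) = 0.4855 (×8); ln(26/22) = 0.1671 (×39).
W = 13.839977 / 76 = 0.1821.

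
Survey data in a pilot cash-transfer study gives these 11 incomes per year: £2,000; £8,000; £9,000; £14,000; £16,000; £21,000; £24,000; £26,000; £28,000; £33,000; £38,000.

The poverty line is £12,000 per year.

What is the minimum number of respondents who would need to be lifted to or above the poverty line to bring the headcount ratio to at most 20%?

Currently q = 3 of N = 11 are below the line (H = 0.273).
A headcount ratio of at most 20% allows at most ⌊0.20 × 11⌋ = 2 poor respondents.
So at least 3 − 2 = 1 must be lifted.

1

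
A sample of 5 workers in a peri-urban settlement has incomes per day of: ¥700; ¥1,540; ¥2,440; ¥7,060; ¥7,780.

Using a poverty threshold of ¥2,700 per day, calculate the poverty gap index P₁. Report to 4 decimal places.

0.2533

Incomes under z: ¥700, ¥1,540, ¥2,440 (q = 3 of N = 5).
Normalized shortfalls: (2700−700)/2700 = 0.7407; (2700−1540)/2700 = 0.4296; (2700−2440)/2700 = 0.0963.
Sum of shortfalls = 1.266667; P₁ averages over all N: 1.266667 / 5 = 0.2533.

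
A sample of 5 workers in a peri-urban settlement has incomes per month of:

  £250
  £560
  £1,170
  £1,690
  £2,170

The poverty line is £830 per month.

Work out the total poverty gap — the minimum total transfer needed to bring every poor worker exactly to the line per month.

Incomes under z: £250, £560 (q = 2 of N = 5).
Individual gaps: 830−250 = 580; 830−560 = 270.
Aggregate gap = £850.

£850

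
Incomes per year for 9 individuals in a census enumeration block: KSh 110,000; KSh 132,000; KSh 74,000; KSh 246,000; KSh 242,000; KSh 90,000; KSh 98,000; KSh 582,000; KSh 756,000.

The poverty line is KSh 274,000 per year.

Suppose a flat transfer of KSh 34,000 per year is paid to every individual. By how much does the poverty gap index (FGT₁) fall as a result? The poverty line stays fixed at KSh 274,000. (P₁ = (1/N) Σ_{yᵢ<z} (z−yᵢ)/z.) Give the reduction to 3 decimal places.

Before: below the line — KSh 74,000, KSh 90,000, KSh 98,000, KSh 110,000, KSh 132,000, KSh 242,000, KSh 246,000; poverty gap index (FGT₁) = 0.37551.
After the KSh 34,000 transfer: below the line — KSh 108,000, KSh 124,000, KSh 132,000, KSh 144,000, KSh 166,000; poverty gap index (FGT₁) = 0.28224.
Reduction = 0.37551 − 0.28224 = 0.093.

0.093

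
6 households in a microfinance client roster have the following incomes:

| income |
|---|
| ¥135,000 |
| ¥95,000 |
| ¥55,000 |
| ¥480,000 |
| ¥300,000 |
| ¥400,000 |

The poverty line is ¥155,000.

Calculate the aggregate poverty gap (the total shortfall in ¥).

Incomes under z: ¥55,000, ¥95,000, ¥135,000 (q = 3 of N = 6).
Individual gaps: 155000−55000 = 100000; 155000−95000 = 60000; 155000−135000 = 20000.
Aggregate gap = ¥180,000.

¥180,000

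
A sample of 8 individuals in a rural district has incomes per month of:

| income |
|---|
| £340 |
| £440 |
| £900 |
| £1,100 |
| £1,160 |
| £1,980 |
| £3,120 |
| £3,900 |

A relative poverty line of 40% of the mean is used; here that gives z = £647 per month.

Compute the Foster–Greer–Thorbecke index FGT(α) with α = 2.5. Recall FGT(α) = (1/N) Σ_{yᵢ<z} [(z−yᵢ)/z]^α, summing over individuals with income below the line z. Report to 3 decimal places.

0.027

Incomes under z: £340, £440 (q = 2 of N = 8).
Normalized shortfalls: (647−340)/647 = 0.4745; (647−440)/647 = 0.3199.
Raised to α = 2.5: 0.15509; 0.05790.
Sum = 0.212989; FGT(2.5) = 0.212989 / 8 = 0.027.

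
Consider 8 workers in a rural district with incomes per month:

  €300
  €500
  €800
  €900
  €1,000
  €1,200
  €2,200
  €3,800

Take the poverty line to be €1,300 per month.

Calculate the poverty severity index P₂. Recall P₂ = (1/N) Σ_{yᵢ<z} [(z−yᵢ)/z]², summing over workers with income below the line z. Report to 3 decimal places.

0.159

Incomes under z: €300, €500, €800, €900, €1,000, €1,200 (q = 6 of N = 8).
Shortfall ratios: (1300−300)/1300 = 0.7692; (1300−500)/1300 = 0.6154; (1300−800)/1300 = 0.3846; (1300−900)/1300 = 0.3077; (1300−1000)/1300 = 0.2308; (1300−1200)/1300 = 0.0769.
Squared: 0.5917; 0.3787; 0.1479; 0.0947; 0.0533; 0.0059.
Sum = 1.272189; P₂ = 1.272189 / 8 = 0.159.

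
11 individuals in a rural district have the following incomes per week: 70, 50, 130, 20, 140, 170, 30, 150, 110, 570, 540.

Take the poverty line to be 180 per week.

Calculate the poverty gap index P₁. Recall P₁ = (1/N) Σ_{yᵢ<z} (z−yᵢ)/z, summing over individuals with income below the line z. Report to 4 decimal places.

Below the line: 20, 30, 50, 70, 110, 130, 140, 150, 170 (q = 9 of N = 11).
Shortfall ratios: (180−20)/180 = 0.8889; (180−30)/180 = 0.8333; (180−50)/180 = 0.7222; (180−70)/180 = 0.6111; (180−110)/180 = 0.3889; (180−130)/180 = 0.2778; (180−140)/180 = 0.2222; (180−150)/180 = 0.1667; (180−170)/180 = 0.0556.
Sum of shortfalls = 4.166667; P₁ averages over all N: 4.166667 / 11 = 0.3788.

0.3788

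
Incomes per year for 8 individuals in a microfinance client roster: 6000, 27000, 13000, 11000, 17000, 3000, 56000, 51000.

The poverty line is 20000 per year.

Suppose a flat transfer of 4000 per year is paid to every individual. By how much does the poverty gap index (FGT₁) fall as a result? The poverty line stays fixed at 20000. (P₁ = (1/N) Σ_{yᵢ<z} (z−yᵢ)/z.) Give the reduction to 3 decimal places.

0.119

Before: below the line — 3000, 6000, 11000, 13000, 17000; poverty gap index (FGT₁) = 0.31250.
After the 4000 transfer: below the line — 7000, 10000, 15000, 17000; poverty gap index (FGT₁) = 0.19375.
Reduction = 0.31250 − 0.19375 = 0.119.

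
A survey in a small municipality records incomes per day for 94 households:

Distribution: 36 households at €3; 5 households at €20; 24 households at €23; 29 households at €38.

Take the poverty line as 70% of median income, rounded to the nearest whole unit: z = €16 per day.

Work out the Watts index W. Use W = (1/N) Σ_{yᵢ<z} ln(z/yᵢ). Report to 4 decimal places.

0.6411

Poor units: 36×€3 (q = 36 of N = 94).
ln(z/y) terms: ln(16/3) = 1.6740 (×36).
W = 60.263152 / 94 = 0.6411.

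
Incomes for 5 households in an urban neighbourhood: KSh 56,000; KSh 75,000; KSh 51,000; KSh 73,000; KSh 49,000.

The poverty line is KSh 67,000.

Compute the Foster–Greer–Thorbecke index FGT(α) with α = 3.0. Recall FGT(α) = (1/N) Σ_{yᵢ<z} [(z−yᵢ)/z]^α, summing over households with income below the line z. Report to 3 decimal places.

Incomes under z: KSh 49,000, KSh 51,000, KSh 56,000 (q = 3 of N = 5).
Relative gaps: (67000−49000)/67000 = 0.2687; (67000−51000)/67000 = 0.2388; (67000−56000)/67000 = 0.1642.
Raised to α = 3.0: 0.01939; 0.01362; 0.00443.
Sum = 0.037435; FGT(3.0) = 0.037435 / 5 = 0.007.

0.007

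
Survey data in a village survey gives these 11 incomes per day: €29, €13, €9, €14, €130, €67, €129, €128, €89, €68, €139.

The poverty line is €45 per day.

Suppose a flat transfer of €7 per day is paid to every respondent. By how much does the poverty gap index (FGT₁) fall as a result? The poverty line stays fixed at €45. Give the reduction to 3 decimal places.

0.057

Before: below the line — €9, €13, €14, €29; poverty gap index (FGT₁) = 0.23232.
After the €7 transfer: below the line — €16, €20, €21, €36; poverty gap index (FGT₁) = 0.17576.
Reduction = 0.23232 − 0.17576 = 0.057.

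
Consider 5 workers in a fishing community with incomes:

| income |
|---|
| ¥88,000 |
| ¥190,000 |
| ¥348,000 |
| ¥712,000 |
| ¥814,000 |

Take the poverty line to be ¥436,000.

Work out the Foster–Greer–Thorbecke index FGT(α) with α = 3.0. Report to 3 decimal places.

Poor units: ¥88,000, ¥190,000, ¥348,000 (q = 3 of N = 5).
Relative gaps: (436000−88000)/436000 = 0.7982; (436000−190000)/436000 = 0.5642; (436000−348000)/436000 = 0.2018.
Raised to α = 3.0: 0.50849; 0.17962; 0.00822.
Sum = 0.696324; FGT(3.0) = 0.696324 / 5 = 0.139.

0.139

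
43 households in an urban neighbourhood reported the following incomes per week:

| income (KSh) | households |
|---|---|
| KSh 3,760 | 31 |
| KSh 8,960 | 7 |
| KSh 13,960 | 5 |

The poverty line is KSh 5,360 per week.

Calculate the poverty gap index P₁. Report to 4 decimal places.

Below the line: 31×KSh 3,760 (q = 31 of N = 43).
Shortfall ratios: (5360−3760)/5360 = 0.2985 (×31).
Σ = 9.253731. Dividing by the full population N = 43 gives P₁ = 0.2152.

0.2152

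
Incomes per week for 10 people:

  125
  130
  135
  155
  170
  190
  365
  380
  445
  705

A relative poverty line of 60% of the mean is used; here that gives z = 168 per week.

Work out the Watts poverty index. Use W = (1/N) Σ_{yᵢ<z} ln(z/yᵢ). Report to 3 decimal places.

Incomes under z: 125, 130, 135, 155 (q = 4 of N = 10).
Log gaps: ln(168/125) = 0.2957; ln(168/130) = 0.2564; ln(168/135) = 0.2187; ln(168/155) = 0.0805.
W = 0.851308 / 10 = 0.085.

0.085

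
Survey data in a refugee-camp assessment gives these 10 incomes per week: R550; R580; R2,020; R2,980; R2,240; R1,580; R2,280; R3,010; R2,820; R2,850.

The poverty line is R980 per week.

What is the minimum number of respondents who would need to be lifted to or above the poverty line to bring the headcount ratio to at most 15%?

Currently q = 2 of N = 10 are below the line (H = 0.200).
A headcount ratio of at most 15% allows at most ⌊0.15 × 10⌋ = 1 poor respondents.
So at least 2 − 1 = 1 must be lifted.

1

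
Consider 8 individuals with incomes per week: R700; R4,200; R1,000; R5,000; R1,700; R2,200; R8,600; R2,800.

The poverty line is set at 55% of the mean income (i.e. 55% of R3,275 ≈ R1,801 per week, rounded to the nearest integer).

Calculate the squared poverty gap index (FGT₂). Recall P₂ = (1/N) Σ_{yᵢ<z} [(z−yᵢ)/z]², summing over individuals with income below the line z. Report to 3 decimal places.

0.072

Below the line: R700, R1,000, R1,700 (q = 3 of N = 8).
Shortfall ratios: (1801−700)/1801 = 0.6113; (1801−1000)/1801 = 0.4448; (1801−1700)/1801 = 0.0561.
Squared: 0.3737; 0.1978; 0.0031.
Sum = 0.574671; P₂ = 0.574671 / 8 = 0.072.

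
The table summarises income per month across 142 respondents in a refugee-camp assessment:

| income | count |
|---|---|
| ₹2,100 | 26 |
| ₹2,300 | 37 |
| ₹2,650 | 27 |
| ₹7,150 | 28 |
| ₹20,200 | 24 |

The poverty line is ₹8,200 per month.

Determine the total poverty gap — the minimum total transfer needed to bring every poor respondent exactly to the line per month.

Below z: 26×₹2,100, 37×₹2,300, 27×₹2,650, 28×₹7,150 (q = 118 of N = 142).
Individual gaps: 26×(8200−2100) = 158600; 37×(8200−2300) = 218300; 27×(8200−2650) = 149850; 28×(8200−7150) = 29400.
Aggregate gap = ₹556,150.

₹556,150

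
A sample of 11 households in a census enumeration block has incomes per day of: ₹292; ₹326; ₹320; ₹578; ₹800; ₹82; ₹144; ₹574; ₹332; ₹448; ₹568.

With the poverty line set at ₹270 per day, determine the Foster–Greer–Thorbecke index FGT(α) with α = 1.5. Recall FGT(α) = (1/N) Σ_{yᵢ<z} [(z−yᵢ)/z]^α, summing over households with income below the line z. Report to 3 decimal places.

0.082

Below the line: ₹82, ₹144 (q = 2 of N = 11).
Gap ratios (z−y)/z: (270−82)/270 = 0.6963; (270−144)/270 = 0.4667.
Raised to α = 1.5: 0.58102; 0.31879.
Sum = 0.899814; FGT(1.5) = 0.899814 / 11 = 0.082.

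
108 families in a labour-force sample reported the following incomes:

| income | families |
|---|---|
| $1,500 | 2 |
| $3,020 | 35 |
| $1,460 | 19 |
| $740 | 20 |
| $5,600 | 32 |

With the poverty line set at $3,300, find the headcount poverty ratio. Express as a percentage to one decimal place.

70.4%

76 of the 108 families have income below $3,300.
H = 76/108 = 70.4%.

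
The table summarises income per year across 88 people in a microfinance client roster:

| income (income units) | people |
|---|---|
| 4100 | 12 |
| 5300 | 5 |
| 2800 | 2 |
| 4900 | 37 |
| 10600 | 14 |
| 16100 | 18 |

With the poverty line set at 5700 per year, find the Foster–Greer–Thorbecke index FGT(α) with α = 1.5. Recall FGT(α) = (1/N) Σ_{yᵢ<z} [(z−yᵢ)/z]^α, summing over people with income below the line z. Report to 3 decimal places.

0.052

Poor units: 2×2800, 12×4100, 37×4900, 5×5300 (q = 56 of N = 88).
Relative gaps: (5700−2800)/5700 = 0.5088 (×2); (5700−4100)/5700 = 0.2807 (×12); (5700−4900)/5700 = 0.1404 (×37); (5700−5300)/5700 = 0.0702 (×5).
Raised to α = 1.5: 0.36290 (×2); 0.14872 (×12); 0.05258 (×37); 0.01859 (×5).
Sum = 4.548848; FGT(1.5) = 4.548848 / 88 = 0.052.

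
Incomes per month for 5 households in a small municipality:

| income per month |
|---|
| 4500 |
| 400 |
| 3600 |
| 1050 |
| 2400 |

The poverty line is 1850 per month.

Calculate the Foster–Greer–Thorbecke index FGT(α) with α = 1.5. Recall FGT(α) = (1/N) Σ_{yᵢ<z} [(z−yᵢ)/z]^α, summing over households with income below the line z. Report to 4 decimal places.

Below z: 400, 1050 (q = 2 of N = 5).
Shortfall ratios: (1850−400)/1850 = 0.7838; (1850−1050)/1850 = 0.4324.
Raised to α = 1.5: 0.69390; 0.28437.
Sum = 0.978262; FGT(1.5) = 0.978262 / 5 = 0.1957.

0.1957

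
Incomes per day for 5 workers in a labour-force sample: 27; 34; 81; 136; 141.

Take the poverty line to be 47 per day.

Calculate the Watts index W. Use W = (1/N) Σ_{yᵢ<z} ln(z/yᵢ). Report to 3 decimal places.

Below the line: 27, 34 (q = 2 of N = 5).
Log gaps: ln(47/27) = 0.5543; ln(47/34) = 0.3238.
W = 0.878098 / 5 = 0.176.

0.176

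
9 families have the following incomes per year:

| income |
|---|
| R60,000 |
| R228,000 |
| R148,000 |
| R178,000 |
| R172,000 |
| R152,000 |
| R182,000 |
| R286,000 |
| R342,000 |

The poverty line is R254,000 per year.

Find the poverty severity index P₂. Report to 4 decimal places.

Poor units: R60,000, R148,000, R152,000, R172,000, R178,000, R182,000, R228,000 (q = 7 of N = 9).
Gap ratios (z−y)/z: (254000−60000)/254000 = 0.7638; (254000−148000)/254000 = 0.4173; (254000−152000)/254000 = 0.4016; (254000−172000)/254000 = 0.3228; (254000−178000)/254000 = 0.2992; (254000−182000)/254000 = 0.2835; (254000−228000)/254000 = 0.1024.
Squared: 0.5834; 0.1742; 0.1613; 0.1042; 0.0895; 0.0804; 0.0105.
Sum = 1.203360; P₂ = 1.203360 / 9 = 0.1337.

0.1337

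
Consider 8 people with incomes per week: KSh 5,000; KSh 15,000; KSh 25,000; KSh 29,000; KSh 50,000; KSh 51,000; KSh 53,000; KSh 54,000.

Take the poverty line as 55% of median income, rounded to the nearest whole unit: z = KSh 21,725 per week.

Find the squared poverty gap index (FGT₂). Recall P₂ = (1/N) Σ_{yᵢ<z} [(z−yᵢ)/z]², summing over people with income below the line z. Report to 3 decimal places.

0.086

Below the line: KSh 5,000, KSh 15,000 (q = 2 of N = 8).
Normalized shortfalls: (21725−5000)/21725 = 0.7699; (21725−15000)/21725 = 0.3096.
Squared: 0.5927; 0.0958.
Sum = 0.688492; P₂ = 0.688492 / 8 = 0.086.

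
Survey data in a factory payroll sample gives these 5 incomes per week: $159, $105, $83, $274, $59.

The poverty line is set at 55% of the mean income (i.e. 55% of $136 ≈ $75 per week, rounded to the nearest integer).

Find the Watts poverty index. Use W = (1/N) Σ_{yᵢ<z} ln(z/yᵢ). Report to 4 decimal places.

Poor units: $59 (q = 1 of N = 5).
ln(z/y) terms: ln(75/59) = 0.2400.
W = 0.239951 / 5 = 0.0480.

0.0480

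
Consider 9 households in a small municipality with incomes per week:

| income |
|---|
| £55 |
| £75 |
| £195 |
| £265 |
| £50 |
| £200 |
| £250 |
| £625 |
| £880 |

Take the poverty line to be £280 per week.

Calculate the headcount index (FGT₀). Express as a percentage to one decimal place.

77.8%

7 of the 9 households have income below £280.
H = 7/9 = 77.8%.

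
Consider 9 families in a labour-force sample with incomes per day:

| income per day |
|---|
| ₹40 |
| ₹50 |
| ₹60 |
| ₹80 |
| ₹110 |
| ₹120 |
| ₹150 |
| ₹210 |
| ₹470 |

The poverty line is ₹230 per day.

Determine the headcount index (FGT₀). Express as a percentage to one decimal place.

8 of the 9 families have income below ₹230.
H = 8/9 = 88.9%.

88.9%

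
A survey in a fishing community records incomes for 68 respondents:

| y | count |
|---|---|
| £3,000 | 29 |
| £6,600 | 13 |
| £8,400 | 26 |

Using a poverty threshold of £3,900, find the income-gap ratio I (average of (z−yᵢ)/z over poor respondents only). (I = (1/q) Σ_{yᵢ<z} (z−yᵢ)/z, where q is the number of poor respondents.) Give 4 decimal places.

0.2308

Incomes under z: 29×£3,000 (q = 29 of N = 68).
Shortfall ratios (z−y)/z: 0.2308 (×29); sum = 6.692308.
I averages over the q = 29 poor units only: 6.692308 / 29 = 0.2308.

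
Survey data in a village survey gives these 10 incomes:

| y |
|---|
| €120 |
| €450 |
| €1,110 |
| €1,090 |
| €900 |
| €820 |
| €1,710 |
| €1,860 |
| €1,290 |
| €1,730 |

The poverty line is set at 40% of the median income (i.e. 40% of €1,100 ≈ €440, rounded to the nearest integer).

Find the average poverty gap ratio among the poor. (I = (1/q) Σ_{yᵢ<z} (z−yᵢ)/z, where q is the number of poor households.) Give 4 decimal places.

0.7273

Below the line: €120 (q = 1 of N = 10).
Shortfall ratios (z−y)/z: 0.7273; sum = 0.727273.
I averages over the q = 1 poor units only: 0.727273 / 1 = 0.7273.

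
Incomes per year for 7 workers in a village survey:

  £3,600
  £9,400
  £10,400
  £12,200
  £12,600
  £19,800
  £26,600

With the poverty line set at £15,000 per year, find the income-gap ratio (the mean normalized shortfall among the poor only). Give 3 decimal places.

Below the line: £3,600, £9,400, £10,400, £12,200, £12,600 (q = 5 of N = 7).
Relative gaps: 0.7600, 0.3733, 0.3067, 0.1867, 0.1600; sum = 1.786667.
I averages over the q = 5 poor units only: 1.786667 / 5 = 0.357.

0.357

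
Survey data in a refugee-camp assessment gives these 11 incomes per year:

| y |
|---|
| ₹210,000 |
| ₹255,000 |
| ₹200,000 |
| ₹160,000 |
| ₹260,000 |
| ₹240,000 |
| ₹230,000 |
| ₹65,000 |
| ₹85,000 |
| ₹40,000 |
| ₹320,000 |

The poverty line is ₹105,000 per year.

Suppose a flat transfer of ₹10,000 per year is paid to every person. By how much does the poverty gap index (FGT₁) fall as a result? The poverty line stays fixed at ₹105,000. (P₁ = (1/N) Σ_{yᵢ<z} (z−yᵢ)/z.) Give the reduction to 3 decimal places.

Before: below the line — ₹40,000, ₹65,000, ₹85,000; poverty gap index (FGT₁) = 0.10823.
After the ₹10,000 transfer: below the line — ₹50,000, ₹75,000, ₹95,000; poverty gap index (FGT₁) = 0.08225.
Reduction = 0.10823 − 0.08225 = 0.026.

0.026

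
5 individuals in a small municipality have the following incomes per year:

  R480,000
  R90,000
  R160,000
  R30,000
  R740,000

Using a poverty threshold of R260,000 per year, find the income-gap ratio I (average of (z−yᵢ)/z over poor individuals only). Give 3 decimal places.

Incomes under z: R30,000, R90,000, R160,000 (q = 3 of N = 5).
Shortfall ratios (z−y)/z: 0.8846, 0.6538, 0.3846; sum = 1.923077.
The income-gap ratio divides by q (the poor only): 1.923077 / 3 = 0.641.

0.641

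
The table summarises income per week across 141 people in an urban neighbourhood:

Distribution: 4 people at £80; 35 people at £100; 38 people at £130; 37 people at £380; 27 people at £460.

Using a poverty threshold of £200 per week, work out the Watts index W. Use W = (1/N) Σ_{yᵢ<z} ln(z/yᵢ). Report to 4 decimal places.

0.3141

Poor units: 4×£80, 35×£100, 38×£130 (q = 77 of N = 141).
ln(z/y) terms: ln(200/80) = 0.9163 (×4); ln(200/100) = 0.6931 (×35); ln(200/130) = 0.4308 (×38).
W = 44.295065 / 141 = 0.3141.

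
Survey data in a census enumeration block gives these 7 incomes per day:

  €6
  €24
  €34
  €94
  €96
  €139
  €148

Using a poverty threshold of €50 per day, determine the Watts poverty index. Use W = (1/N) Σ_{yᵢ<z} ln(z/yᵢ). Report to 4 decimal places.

0.4628

Below z: €6, €24, €34 (q = 3 of N = 7).
ln(z/y) terms: ln(50/6) = 2.1203; ln(50/24) = 0.7340; ln(50/34) = 0.3857.
W = 3.239895 / 7 = 0.4628.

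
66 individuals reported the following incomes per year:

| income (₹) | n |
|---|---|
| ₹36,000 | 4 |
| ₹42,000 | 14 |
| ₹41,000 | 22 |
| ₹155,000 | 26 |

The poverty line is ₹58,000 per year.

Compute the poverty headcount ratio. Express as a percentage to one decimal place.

60.6%

40 of the 66 individuals have income below ₹58,000.
H = 40/66 = 60.6%.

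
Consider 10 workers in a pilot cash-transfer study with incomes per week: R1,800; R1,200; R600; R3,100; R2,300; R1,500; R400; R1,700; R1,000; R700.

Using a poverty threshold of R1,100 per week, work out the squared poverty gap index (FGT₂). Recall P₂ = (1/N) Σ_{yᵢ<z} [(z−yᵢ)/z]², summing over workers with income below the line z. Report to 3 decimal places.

Below the line: R400, R600, R700, R1,000 (q = 4 of N = 10).
Relative gaps: (1100−400)/1100 = 0.6364; (1100−600)/1100 = 0.4545; (1100−700)/1100 = 0.3636; (1100−1000)/1100 = 0.0909.
Squared: 0.4050; 0.2066; 0.1322; 0.0083.
Sum = 0.752066; P₂ = 0.752066 / 10 = 0.075.

0.075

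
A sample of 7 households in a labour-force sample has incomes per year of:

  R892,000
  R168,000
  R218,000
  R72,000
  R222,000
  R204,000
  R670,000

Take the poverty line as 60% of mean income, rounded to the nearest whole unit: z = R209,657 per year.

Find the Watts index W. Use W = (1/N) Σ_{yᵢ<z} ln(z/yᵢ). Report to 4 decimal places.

Below z: R72,000, R168,000, R204,000 (q = 3 of N = 7).
Log shortfalls: ln(209657/72000) = 1.0688; ln(209657/168000) = 0.2215; ln(209657/204000) = 0.0274.
W = 1.317668 / 7 = 0.1882.

0.1882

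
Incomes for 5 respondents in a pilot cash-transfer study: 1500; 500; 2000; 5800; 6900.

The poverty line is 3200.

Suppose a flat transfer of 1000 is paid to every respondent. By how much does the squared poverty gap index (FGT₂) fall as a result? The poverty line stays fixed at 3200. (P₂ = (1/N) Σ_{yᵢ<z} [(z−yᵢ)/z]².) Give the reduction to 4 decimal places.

Before: below the line — 500, 1500, 2000; squared poverty gap index (FGT₂) = 0.226953.
After the 1000 transfer: below the line — 1500, 2500, 3000; squared poverty gap index (FGT₂) = 0.066797.
Reduction = 0.226953 − 0.066797 = 0.1602.

0.1602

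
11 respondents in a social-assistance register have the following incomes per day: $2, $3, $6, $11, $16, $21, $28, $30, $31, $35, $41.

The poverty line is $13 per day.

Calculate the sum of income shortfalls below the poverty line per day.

$30

Poor units: $2, $3, $6, $11 (q = 4 of N = 11).
Individual gaps: 13−2 = 11; 13−3 = 10; 13−6 = 7; 13−11 = 2.
Aggregate gap = $30.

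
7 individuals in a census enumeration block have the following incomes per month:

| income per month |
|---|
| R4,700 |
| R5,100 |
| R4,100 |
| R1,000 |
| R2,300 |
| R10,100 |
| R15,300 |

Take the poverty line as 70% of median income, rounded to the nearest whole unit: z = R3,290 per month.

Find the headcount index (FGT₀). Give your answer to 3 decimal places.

2 of the 7 individuals have income below R3,290.
H = 2/7 = 0.286.

0.286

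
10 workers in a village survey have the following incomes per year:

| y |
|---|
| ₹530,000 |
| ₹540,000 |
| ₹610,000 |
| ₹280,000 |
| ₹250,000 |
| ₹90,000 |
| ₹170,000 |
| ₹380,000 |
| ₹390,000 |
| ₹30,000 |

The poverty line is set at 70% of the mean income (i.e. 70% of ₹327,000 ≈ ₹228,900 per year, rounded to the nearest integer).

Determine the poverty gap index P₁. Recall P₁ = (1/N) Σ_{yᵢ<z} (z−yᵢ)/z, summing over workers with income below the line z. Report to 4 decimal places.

Incomes under z: ₹30,000, ₹90,000, ₹170,000 (q = 3 of N = 10).
Gap ratios (z−y)/z: (228900−30000)/228900 = 0.8689; (228900−90000)/228900 = 0.6068; (228900−170000)/228900 = 0.2573.
Sum of shortfalls = 1.733071; P₁ averages over all N: 1.733071 / 10 = 0.1733.

0.1733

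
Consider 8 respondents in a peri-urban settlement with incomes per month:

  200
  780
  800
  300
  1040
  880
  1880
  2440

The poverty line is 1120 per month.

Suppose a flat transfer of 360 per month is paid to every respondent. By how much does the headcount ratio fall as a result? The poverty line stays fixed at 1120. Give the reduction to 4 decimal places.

Before: below the line — 200, 300, 780, 800, 880, 1040; headcount ratio = 0.750000.
After the 360 transfer: below the line — 560, 660; headcount ratio = 0.250000.
Reduction = 0.750000 − 0.250000 = 0.5000.

0.5000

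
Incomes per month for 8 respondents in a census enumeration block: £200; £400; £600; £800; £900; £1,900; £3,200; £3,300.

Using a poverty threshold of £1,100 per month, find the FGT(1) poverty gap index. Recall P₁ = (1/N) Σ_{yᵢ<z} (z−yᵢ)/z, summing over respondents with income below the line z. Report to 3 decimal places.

0.295

Below z: £200, £400, £600, £800, £900 (q = 5 of N = 8).
Normalized shortfalls: (1100−200)/1100 = 0.8182; (1100−400)/1100 = 0.6364; (1100−600)/1100 = 0.4545; (1100−800)/1100 = 0.2727; (1100−900)/1100 = 0.1818.
Σ = 2.363636. Dividing by the full population N = 8 gives P₁ = 0.295.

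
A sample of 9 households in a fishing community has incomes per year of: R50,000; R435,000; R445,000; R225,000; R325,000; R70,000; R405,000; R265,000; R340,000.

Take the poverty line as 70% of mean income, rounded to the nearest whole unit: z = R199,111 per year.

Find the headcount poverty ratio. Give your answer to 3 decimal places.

2 of the 9 households have income below R199,111.
H = 2/9 = 0.222.

0.222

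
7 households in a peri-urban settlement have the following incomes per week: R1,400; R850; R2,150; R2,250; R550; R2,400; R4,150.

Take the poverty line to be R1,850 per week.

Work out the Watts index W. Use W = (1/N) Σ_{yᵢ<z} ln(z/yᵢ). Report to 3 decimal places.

0.324

Incomes under z: R550, R850, R1,400 (q = 3 of N = 7).
ln(z/y) terms: ln(1850/550) = 1.2130; ln(1850/850) = 0.7777; ln(1850/1400) = 0.2787.
W = 2.269441 / 7 = 0.324.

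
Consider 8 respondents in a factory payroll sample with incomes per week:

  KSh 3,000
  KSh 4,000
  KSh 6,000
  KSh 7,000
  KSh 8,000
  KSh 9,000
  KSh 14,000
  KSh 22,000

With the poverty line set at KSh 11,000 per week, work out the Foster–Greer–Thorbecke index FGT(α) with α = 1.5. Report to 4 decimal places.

0.2342

Incomes under z: KSh 3,000, KSh 4,000, KSh 6,000, KSh 7,000, KSh 8,000, KSh 9,000 (q = 6 of N = 8).
Normalized shortfalls: (11000−3000)/11000 = 0.7273; (11000−4000)/11000 = 0.6364; (11000−6000)/11000 = 0.4545; (11000−7000)/11000 = 0.3636; (11000−8000)/11000 = 0.2727; (11000−9000)/11000 = 0.1818.
Raised to α = 1.5: 0.62022; 0.50764; 0.30645; 0.21928; 0.14243; 0.07753.
Sum = 1.873553; FGT(1.5) = 1.873553 / 8 = 0.2342.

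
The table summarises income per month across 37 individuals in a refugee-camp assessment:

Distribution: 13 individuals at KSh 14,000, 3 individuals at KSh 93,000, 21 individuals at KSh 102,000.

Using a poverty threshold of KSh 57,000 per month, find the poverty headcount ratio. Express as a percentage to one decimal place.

35.1%

13 of the 37 individuals have income below KSh 57,000.
H = 13/37 = 35.1%.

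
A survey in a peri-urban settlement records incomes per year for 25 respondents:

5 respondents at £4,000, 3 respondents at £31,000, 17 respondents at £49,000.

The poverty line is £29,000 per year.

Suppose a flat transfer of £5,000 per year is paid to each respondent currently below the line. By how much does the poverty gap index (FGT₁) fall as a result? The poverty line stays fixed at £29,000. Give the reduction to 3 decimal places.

0.034

Before: below the line — 5×£4,000; poverty gap index (FGT₁) = 0.17241.
After the £5,000 transfer: below the line — 5×£9,000; poverty gap index (FGT₁) = 0.13793.
Reduction = 0.17241 − 0.13793 = 0.034.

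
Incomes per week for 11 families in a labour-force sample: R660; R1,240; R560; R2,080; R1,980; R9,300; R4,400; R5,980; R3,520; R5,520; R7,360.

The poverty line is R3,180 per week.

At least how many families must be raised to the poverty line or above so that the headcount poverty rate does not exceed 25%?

Currently q = 5 of N = 11 are below the line (H = 0.455).
A headcount ratio of at most 25% allows at most ⌊0.25 × 11⌋ = 2 poor families.
So at least 5 − 2 = 3 must be lifted.

3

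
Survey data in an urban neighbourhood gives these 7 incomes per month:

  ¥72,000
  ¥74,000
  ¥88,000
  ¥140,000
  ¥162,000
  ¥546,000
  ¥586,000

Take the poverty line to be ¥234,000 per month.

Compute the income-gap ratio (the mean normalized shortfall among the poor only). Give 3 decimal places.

Poor units: ¥72,000, ¥74,000, ¥88,000, ¥140,000, ¥162,000 (q = 5 of N = 7).
Relative gaps: 0.6923, 0.6838, 0.6239, 0.4017, 0.3077; sum = 2.709402.
I averages over the q = 5 poor units only: 2.709402 / 5 = 0.542.

0.542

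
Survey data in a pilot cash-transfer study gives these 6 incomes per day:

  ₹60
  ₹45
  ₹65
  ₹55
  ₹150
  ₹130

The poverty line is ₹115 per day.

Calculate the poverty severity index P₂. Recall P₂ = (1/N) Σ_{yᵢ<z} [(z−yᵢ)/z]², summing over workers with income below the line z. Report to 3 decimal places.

Below z: ₹45, ₹55, ₹60, ₹65 (q = 4 of N = 6).
Gap ratios (z−y)/z: (115−45)/115 = 0.6087; (115−55)/115 = 0.5217; (115−60)/115 = 0.4783; (115−65)/115 = 0.4348.
Squared: 0.3705; 0.2722; 0.2287; 0.1890.
Sum = 1.060491; P₂ = 1.060491 / 6 = 0.177.

0.177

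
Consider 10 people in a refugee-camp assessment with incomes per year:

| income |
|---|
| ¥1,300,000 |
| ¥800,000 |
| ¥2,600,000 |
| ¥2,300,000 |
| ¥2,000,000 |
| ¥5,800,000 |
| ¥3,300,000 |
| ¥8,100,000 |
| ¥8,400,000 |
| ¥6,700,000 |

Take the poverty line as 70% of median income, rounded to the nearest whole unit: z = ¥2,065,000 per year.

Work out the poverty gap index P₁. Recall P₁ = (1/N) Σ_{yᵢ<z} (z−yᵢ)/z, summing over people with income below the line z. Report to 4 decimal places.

0.1015

Below the line: ¥800,000, ¥1,300,000, ¥2,000,000 (q = 3 of N = 10).
Shortfall ratios: (2065000−800000)/2065000 = 0.6126; (2065000−1300000)/2065000 = 0.3705; (2065000−2000000)/2065000 = 0.0315.
Σ = 1.014528. Dividing by the full population N = 10 gives P₁ = 0.1015.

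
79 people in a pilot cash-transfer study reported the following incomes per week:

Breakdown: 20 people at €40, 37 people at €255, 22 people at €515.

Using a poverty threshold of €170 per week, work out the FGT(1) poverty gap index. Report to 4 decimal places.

Below the line: 20×€40 (q = 20 of N = 79).
Gap ratios (z−y)/z: (170−40)/170 = 0.7647 (×20).
Sum of shortfalls = 15.294118; P₁ averages over all N: 15.294118 / 79 = 0.1936.

0.1936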